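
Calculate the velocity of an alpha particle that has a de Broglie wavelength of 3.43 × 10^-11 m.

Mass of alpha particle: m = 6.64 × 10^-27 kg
2.91 × 10^3 m/s

From the de Broglie relation λ = h/(mv), we solve for v:

v = h/(mλ)
v = (6.626 × 10^-34 J·s) / (6.64 × 10^-27 kg × 3.43 × 10^-11 m)
v = 2.91 × 10^3 m/s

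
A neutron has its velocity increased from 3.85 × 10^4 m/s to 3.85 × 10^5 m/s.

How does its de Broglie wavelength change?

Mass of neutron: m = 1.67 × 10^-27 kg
The wavelength decreases by a factor of 10.

Using λ = h/(mv):

Initial wavelength: λ₁ = h/(mv₁) = 1.03 × 10^-11 m
Final wavelength: λ₂ = h/(mv₂) = 1.03 × 10^-12 m

Since λ ∝ 1/v, when velocity increases by a factor of 10, the wavelength decreases by a factor of 10.

λ₂/λ₁ = v₁/v₂ = 1/10

The wavelength decreases by a factor of 10.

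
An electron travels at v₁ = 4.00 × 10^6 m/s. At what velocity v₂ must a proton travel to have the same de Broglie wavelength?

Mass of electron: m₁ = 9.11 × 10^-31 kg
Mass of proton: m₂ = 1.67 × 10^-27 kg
v₂ = 2.18 × 10^3 m/s

For equal de Broglie wavelengths: λ₁ = λ₂

h/(m₁v₁) = h/(m₂v₂)
m₁v₁ = m₂v₂
v₂ = v₁ · (m₁/m₂)

v₂ = 4.00 × 10^6 m/s × (9.11 × 10^-31 kg / 1.67 × 10^-27 kg)
v₂ = 2.18 × 10^3 m/s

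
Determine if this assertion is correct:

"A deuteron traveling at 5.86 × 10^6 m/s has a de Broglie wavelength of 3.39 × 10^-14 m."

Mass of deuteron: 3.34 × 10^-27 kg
True

The claim is correct.

Using λ = h/(mv):
λ = (6.626 × 10^-34 J·s) / (3.34 × 10^-27 kg × 5.86 × 10^6 m/s)
λ = 3.39 × 10^-14 m

This matches the claimed value.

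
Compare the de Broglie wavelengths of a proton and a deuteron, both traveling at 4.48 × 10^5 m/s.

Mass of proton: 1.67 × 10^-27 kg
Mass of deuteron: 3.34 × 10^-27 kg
The proton has the longer wavelength.

Using λ = h/(mv), since both particles have the same velocity, the wavelength depends only on mass.

For proton: λ₁ = h/(m₁v) = 8.86 × 10^-13 m
For deuteron: λ₂ = h/(m₂v) = 4.43 × 10^-13 m

Since λ ∝ 1/m at constant velocity, the lighter particle has the longer wavelength.

The proton has the longer de Broglie wavelength.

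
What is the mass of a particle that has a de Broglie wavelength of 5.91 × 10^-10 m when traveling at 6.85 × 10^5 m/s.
1.64 × 10^-30 kg

From the de Broglie relation λ = h/(mv), we solve for m:

m = h/(λv)
m = (6.626 × 10^-34 J·s) / (5.91 × 10^-10 m × 6.85 × 10^5 m/s)
m = 1.64 × 10^-30 kg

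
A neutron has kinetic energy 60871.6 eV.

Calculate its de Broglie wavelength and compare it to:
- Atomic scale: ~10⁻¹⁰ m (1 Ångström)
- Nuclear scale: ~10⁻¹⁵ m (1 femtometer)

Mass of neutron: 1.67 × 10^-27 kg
λ = 1.16 × 10^-13 m, which is between nuclear and atomic scales.

Using λ = h/√(2mKE):

KE = 60871.6 eV = 9.753 × 10^-15 J

λ = h/√(2mKE)
λ = (6.626 × 10^-34 J·s) / √(2 × 1.67 × 10^-27 kg × 9.753 × 10^-15 J)
λ = 1.16 × 10^-13 m

Comparison:
- Atomic scale (10⁻¹⁰ m): λ is 0.0012× this size
- Nuclear scale (10⁻¹⁵ m): λ is 1.2e+02× this size

The wavelength is between nuclear and atomic scales.

This wavelength is appropriate for probing atomic structure but too large for nuclear physics experiments.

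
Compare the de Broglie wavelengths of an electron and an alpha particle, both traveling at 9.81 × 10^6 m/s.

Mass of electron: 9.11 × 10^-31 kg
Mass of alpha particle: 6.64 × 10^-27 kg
The electron has the longer wavelength.

Using λ = h/(mv), since both particles have the same velocity, the wavelength depends only on mass.

For electron: λ₁ = h/(m₁v) = 7.41 × 10^-11 m
For alpha particle: λ₂ = h/(m₂v) = 1.02 × 10^-14 m

Since λ ∝ 1/m at constant velocity, the lighter particle has the longer wavelength.

The electron has the longer de Broglie wavelength.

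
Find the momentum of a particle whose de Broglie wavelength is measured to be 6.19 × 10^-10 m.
1.07 × 10^-24 kg·m/s

From the de Broglie relation λ = h/p, we solve for p:

p = h/λ
p = (6.626 × 10^-34 J·s) / (6.19 × 10^-10 m)
p = 1.07 × 10^-24 kg·m/s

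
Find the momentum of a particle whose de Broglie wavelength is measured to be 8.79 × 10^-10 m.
7.54 × 10^-25 kg·m/s

From the de Broglie relation λ = h/p, we solve for p:

p = h/λ
p = (6.626 × 10^-34 J·s) / (8.79 × 10^-10 m)
p = 7.54 × 10^-25 kg·m/s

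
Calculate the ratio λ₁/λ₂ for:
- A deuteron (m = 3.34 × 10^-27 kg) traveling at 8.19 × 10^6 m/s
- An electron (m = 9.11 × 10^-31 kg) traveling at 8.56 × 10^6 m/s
λ₁/λ₂ = 2.85 × 10^-4

Using λ = h/(mv):

λ₁ = h/(m₁v₁) = 2.42 × 10^-14 m
λ₂ = h/(m₂v₂) = 8.50 × 10^-11 m

Ratio λ₁/λ₂ = (m₂v₂)/(m₁v₁)
         = (9.11 × 10^-31 kg × 8.56 × 10^6 m/s) / (3.34 × 10^-27 kg × 8.19 × 10^6 m/s)
         = 2.85 × 10^-4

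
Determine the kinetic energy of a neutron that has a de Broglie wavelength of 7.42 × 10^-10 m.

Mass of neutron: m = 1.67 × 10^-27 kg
2.39 × 10^-22 J (or 1.49 × 10^-3 eV)

From λ = h/√(2mKE), we solve for KE:

λ² = h²/(2mKE)
KE = h²/(2mλ²)
KE = (6.626 × 10^-34 J·s)² / (2 × 1.67 × 10^-27 kg × (7.42 × 10^-10 m)²)
KE = 2.39 × 10^-22 J
KE = 1.49 × 10^-3 eV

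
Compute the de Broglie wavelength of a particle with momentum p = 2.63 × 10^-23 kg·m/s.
2.52 × 10^-11 m

Using the de Broglie relation λ = h/p:

λ = h/p
λ = (6.626 × 10^-34 J·s) / (2.63 × 10^-23 kg·m/s)
λ = 2.52 × 10^-11 m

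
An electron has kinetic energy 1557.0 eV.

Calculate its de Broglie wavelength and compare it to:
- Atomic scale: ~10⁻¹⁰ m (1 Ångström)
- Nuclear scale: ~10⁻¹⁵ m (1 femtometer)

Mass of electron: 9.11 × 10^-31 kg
λ = 3.11 × 10^-11 m, which is between nuclear and atomic scales.

Using λ = h/√(2mKE):

KE = 1557.0 eV = 2.495 × 10^-16 J

λ = h/√(2mKE)
λ = (6.626 × 10^-34 J·s) / √(2 × 9.11 × 10^-31 kg × 2.495 × 10^-16 J)
λ = 3.11 × 10^-11 m

Comparison:
- Atomic scale (10⁻¹⁰ m): λ is 0.31× this size
- Nuclear scale (10⁻¹⁵ m): λ is 3.1e+04× this size

The wavelength is between nuclear and atomic scales.

This wavelength is appropriate for probing atomic structure but too large for nuclear physics experiments.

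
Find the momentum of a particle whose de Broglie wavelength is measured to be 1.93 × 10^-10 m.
3.43 × 10^-24 kg·m/s

From the de Broglie relation λ = h/p, we solve for p:

p = h/λ
p = (6.626 × 10^-34 J·s) / (1.93 × 10^-10 m)
p = 3.43 × 10^-24 kg·m/s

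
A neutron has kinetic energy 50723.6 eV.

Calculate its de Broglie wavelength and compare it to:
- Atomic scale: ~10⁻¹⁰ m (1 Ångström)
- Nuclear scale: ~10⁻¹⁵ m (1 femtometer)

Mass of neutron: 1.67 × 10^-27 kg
λ = 1.27 × 10^-13 m, which is between nuclear and atomic scales.

Using λ = h/√(2mKE):

KE = 50723.6 eV = 8.127 × 10^-15 J

λ = h/√(2mKE)
λ = (6.626 × 10^-34 J·s) / √(2 × 1.67 × 10^-27 kg × 8.127 × 10^-15 J)
λ = 1.27 × 10^-13 m

Comparison:
- Atomic scale (10⁻¹⁰ m): λ is 0.0013× this size
- Nuclear scale (10⁻¹⁵ m): λ is 1.3e+02× this size

The wavelength is between nuclear and atomic scales.

This wavelength is appropriate for probing atomic structure but too large for nuclear physics experiments.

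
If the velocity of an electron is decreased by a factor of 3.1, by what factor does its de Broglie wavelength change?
The wavelength increases by a factor of 3.1.

From λ = h/(mv), the wavelength is inversely proportional to velocity:

λ ∝ 1/v

If v → v/3.1, then λ → 3.1λ

When velocity is decreased by a factor of 3.1, the wavelength increases by a factor of 3.1.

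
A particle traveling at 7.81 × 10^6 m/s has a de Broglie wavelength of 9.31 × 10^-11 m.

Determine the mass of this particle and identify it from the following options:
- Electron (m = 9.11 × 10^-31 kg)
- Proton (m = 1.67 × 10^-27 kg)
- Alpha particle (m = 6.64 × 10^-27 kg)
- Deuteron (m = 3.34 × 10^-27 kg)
The particle is an electron.

From λ = h/(mv), solve for mass:

m = h/(λv)
m = (6.626 × 10^-34 J·s) / (9.31 × 10^-11 m × 7.81 × 10^6 m/s)
m = 9.11 × 10^-31 kg

Comparing with the listed masses, this is closest to an electron.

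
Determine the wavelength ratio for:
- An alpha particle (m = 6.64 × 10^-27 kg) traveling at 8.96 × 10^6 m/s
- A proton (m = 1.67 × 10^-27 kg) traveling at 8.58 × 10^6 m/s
λ₁/λ₂ = 0.241

Using λ = h/(mv):

λ₁ = h/(m₁v₁) = 1.11 × 10^-14 m
λ₂ = h/(m₂v₂) = 4.62 × 10^-14 m

Ratio λ₁/λ₂ = (m₂v₂)/(m₁v₁)
         = (1.67 × 10^-27 kg × 8.58 × 10^6 m/s) / (6.64 × 10^-27 kg × 8.96 × 10^6 m/s)
         = 0.241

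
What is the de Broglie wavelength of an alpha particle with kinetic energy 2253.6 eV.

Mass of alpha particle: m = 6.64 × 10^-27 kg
3.03 × 10^-13 m

Using λ = h/√(2mKE):

First convert KE to Joules: KE = 2253.6 eV = 3.611 × 10^-16 J

λ = h/√(2mKE)
λ = (6.626 × 10^-34 J·s) / √(2 × 6.64 × 10^-27 kg × 3.611 × 10^-16 J)
λ = 3.03 × 10^-13 m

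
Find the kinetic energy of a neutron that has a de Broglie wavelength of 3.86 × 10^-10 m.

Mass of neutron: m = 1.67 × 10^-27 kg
8.82 × 10^-22 J (or 5.51 × 10^-3 eV)

From λ = h/√(2mKE), we solve for KE:

λ² = h²/(2mKE)
KE = h²/(2mλ²)
KE = (6.626 × 10^-34 J·s)² / (2 × 1.67 × 10^-27 kg × (3.86 × 10^-10 m)²)
KE = 8.82 × 10^-22 J
KE = 5.51 × 10^-3 eV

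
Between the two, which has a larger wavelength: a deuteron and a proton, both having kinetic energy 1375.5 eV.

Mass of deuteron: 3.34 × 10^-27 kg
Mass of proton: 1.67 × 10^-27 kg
The proton has the longer wavelength.

Using λ = h/√(2mKE):

For deuteron: λ₁ = h/√(2m₁KE) = 5.46 × 10^-13 m
For proton: λ₂ = h/√(2m₂KE) = 7.72 × 10^-13 m

Since λ ∝ 1/√m at constant kinetic energy, the lighter particle has the longer wavelength.

The proton has the longer de Broglie wavelength.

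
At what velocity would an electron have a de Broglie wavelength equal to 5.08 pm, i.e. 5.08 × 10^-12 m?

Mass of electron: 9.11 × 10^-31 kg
1.43 × 10^8 m/s

From λ = h/(mv), solve for v:

v = h/(mλ)
v = (6.626 × 10^-34 J·s) / (9.11 × 10^-31 kg × 5.08 × 10^-12 m)
v = 1.43 × 10^8 m/s

Note: This velocity is 47.8% of the speed of light, so relativistic corrections would be needed for a more accurate calculation.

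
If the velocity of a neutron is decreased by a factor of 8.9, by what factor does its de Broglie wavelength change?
The wavelength increases by a factor of 8.9.

From λ = h/(mv), the wavelength is inversely proportional to velocity:

λ ∝ 1/v

If v → v/8.9, then λ → 8.9λ

When velocity is decreased by a factor of 8.9, the wavelength increases by a factor of 8.9.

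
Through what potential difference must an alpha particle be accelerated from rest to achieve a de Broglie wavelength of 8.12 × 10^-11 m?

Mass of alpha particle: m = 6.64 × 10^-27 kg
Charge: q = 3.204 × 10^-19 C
1.56 × 10^-2 V

From λ = h/√(2mqV), we solve for V:

λ² = h²/(2mqV)
V = h²/(2mqλ²)
V = (6.626 × 10^-34 J·s)² / (2 × 6.64 × 10^-27 kg × 3.204 × 10^-19 C × (8.12 × 10^-11 m)²)
V = 1.56 × 10^-2 V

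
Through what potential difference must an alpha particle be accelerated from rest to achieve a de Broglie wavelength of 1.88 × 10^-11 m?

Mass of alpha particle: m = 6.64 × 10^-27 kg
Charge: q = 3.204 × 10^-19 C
2.92 × 10^-1 V

From λ = h/√(2mqV), we solve for V:

λ² = h²/(2mqV)
V = h²/(2mqλ²)
V = (6.626 × 10^-34 J·s)² / (2 × 6.64 × 10^-27 kg × 3.204 × 10^-19 C × (1.88 × 10^-11 m)²)
V = 2.92 × 10^-1 V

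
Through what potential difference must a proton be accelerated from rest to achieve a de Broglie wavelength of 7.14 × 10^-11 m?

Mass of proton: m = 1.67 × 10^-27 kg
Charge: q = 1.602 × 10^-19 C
1.61 × 10^-1 V

From λ = h/√(2mqV), we solve for V:

λ² = h²/(2mqV)
V = h²/(2mqλ²)
V = (6.626 × 10^-34 J·s)² / (2 × 1.67 × 10^-27 kg × 1.602 × 10^-19 C × (7.14 × 10^-11 m)²)
V = 1.61 × 10^-1 V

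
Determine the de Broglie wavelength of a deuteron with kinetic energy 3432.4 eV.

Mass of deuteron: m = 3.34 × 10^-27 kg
3.46 × 10^-13 m

Using λ = h/√(2mKE):

First convert KE to Joules: KE = 3432.4 eV = 5.499 × 10^-16 J

λ = h/√(2mKE)
λ = (6.626 × 10^-34 J·s) / √(2 × 3.34 × 10^-27 kg × 5.499 × 10^-16 J)
λ = 3.46 × 10^-13 m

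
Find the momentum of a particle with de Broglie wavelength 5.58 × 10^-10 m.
1.19 × 10^-24 kg·m/s

From the de Broglie relation λ = h/p, we solve for p:

p = h/λ
p = (6.626 × 10^-34 J·s) / (5.58 × 10^-10 m)
p = 1.19 × 10^-24 kg·m/s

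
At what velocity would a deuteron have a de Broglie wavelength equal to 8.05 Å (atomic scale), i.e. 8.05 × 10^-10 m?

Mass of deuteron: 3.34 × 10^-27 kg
2.46 × 10^2 m/s

From λ = h/(mv), solve for v:

v = h/(mλ)
v = (6.626 × 10^-34 J·s) / (3.34 × 10^-27 kg × 8.05 × 10^-10 m)
v = 2.46 × 10^2 m/s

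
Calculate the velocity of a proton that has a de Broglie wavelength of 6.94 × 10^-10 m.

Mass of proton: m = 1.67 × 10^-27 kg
5.72 × 10^2 m/s

From the de Broglie relation λ = h/(mv), we solve for v:

v = h/(mλ)
v = (6.626 × 10^-34 J·s) / (1.67 × 10^-27 kg × 6.94 × 10^-10 m)
v = 5.72 × 10^2 m/s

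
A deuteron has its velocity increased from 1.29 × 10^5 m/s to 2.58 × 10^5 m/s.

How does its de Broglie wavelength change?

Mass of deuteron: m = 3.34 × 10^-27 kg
The wavelength decreases by a factor of 2.

Using λ = h/(mv):

Initial wavelength: λ₁ = h/(mv₁) = 1.54 × 10^-12 m
Final wavelength: λ₂ = h/(mv₂) = 7.69 × 10^-13 m

Since λ ∝ 1/v, when velocity increases by a factor of 2, the wavelength decreases by a factor of 2.

λ₂/λ₁ = v₁/v₂ = 1/2

The wavelength decreases by a factor of 2.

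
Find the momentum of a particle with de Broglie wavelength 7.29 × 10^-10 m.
9.09 × 10^-25 kg·m/s

From the de Broglie relation λ = h/p, we solve for p:

p = h/λ
p = (6.626 × 10^-34 J·s) / (7.29 × 10^-10 m)
p = 9.09 × 10^-25 kg·m/s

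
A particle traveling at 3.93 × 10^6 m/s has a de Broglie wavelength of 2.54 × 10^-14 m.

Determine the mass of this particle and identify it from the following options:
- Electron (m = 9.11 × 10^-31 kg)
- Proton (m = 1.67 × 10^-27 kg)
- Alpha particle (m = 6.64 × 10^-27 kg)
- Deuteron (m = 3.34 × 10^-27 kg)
The particle is an alpha particle.

From λ = h/(mv), solve for mass:

m = h/(λv)
m = (6.626 × 10^-34 J·s) / (2.54 × 10^-14 m × 3.93 × 10^6 m/s)
m = 6.64 × 10^-27 kg

Comparing with the listed masses, this is closest to an alpha particle.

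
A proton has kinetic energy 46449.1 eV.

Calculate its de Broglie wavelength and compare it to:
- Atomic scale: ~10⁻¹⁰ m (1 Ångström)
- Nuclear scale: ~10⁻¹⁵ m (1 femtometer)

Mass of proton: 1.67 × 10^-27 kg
λ = 1.33 × 10^-13 m, which is between nuclear and atomic scales.

Using λ = h/√(2mKE):

KE = 46449.1 eV = 7.442 × 10^-15 J

λ = h/√(2mKE)
λ = (6.626 × 10^-34 J·s) / √(2 × 1.67 × 10^-27 kg × 7.442 × 10^-15 J)
λ = 1.33 × 10^-13 m

Comparison:
- Atomic scale (10⁻¹⁰ m): λ is 0.0013× this size
- Nuclear scale (10⁻¹⁵ m): λ is 1.3e+02× this size

The wavelength is between nuclear and atomic scales.

This wavelength is appropriate for probing atomic structure but too large for nuclear physics experiments.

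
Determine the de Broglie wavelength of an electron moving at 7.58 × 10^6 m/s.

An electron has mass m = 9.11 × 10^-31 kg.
9.60 × 10^-11 m

Using the de Broglie relation λ = h/(mv):

λ = h/(mv)
λ = (6.626 × 10^-34 J·s) / (9.11 × 10^-31 kg × 7.58 × 10^6 m/s)
λ = 9.60 × 10^-11 m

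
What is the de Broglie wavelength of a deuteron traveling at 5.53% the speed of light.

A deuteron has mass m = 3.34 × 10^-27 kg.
1.20 × 10^-14 m

Using the de Broglie relation λ = h/(mv):

v = 5.53% × c = 1.658 × 10^7 m/s

λ = h/(mv)
λ = (6.626 × 10^-34 J·s) / (3.34 × 10^-27 kg × 1.658 × 10^7 m/s)
λ = 1.20 × 10^-14 m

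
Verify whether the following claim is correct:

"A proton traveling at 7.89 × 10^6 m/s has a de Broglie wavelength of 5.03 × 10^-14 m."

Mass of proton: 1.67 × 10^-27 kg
True

The claim is correct.

Using λ = h/(mv):
λ = (6.626 × 10^-34 J·s) / (1.67 × 10^-27 kg × 7.89 × 10^6 m/s)
λ = 5.03 × 10^-14 m

This matches the claimed value.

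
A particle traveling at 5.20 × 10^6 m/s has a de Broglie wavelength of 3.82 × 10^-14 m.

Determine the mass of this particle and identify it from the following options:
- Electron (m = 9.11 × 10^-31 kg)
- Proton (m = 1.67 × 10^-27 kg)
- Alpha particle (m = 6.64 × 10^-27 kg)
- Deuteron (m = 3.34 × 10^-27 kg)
The particle is a deuteron.

From λ = h/(mv), solve for mass:

m = h/(λv)
m = (6.626 × 10^-34 J·s) / (3.82 × 10^-14 m × 5.20 × 10^6 m/s)
m = 3.34 × 10^-27 kg

Comparing with the listed masses, this is closest to a deuteron.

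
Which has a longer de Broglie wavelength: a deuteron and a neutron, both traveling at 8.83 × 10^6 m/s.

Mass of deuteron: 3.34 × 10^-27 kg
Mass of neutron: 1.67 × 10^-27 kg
The neutron has the longer wavelength.

Using λ = h/(mv), since both particles have the same velocity, the wavelength depends only on mass.

For deuteron: λ₁ = h/(m₁v) = 2.25 × 10^-14 m
For neutron: λ₂ = h/(m₂v) = 4.49 × 10^-14 m

Since λ ∝ 1/m at constant velocity, the lighter particle has the longer wavelength.

The neutron has the longer de Broglie wavelength.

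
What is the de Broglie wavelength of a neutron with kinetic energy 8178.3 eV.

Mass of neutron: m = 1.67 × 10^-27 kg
3.17 × 10^-13 m

Using λ = h/√(2mKE):

First convert KE to Joules: KE = 8178.3 eV = 1.310 × 10^-15 J

λ = h/√(2mKE)
λ = (6.626 × 10^-34 J·s) / √(2 × 1.67 × 10^-27 kg × 1.310 × 10^-15 J)
λ = 3.17 × 10^-13 m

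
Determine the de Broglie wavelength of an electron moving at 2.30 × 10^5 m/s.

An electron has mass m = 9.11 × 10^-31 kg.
3.16 × 10^-9 m

Using the de Broglie relation λ = h/(mv):

λ = h/(mv)
λ = (6.626 × 10^-34 J·s) / (9.11 × 10^-31 kg × 2.30 × 10^5 m/s)
λ = 3.16 × 10^-9 m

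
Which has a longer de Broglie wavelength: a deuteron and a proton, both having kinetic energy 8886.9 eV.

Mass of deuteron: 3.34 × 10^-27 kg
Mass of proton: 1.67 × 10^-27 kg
The proton has the longer wavelength.

Using λ = h/√(2mKE):

For deuteron: λ₁ = h/√(2m₁KE) = 2.15 × 10^-13 m
For proton: λ₂ = h/√(2m₂KE) = 3.04 × 10^-13 m

Since λ ∝ 1/√m at constant kinetic energy, the lighter particle has the longer wavelength.

The proton has the longer de Broglie wavelength.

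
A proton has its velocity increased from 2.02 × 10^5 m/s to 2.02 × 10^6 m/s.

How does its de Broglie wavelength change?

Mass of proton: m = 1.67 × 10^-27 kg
The wavelength decreases by a factor of 10.

Using λ = h/(mv):

Initial wavelength: λ₁ = h/(mv₁) = 1.96 × 10^-12 m
Final wavelength: λ₂ = h/(mv₂) = 1.96 × 10^-13 m

Since λ ∝ 1/v, when velocity increases by a factor of 10, the wavelength decreases by a factor of 10.

λ₂/λ₁ = v₁/v₂ = 1/10

The wavelength decreases by a factor of 10.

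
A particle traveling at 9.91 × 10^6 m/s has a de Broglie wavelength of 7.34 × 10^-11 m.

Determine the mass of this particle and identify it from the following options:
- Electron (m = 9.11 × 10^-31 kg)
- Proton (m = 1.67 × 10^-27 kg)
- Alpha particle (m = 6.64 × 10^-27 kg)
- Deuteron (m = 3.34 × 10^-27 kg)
The particle is an electron.

From λ = h/(mv), solve for mass:

m = h/(λv)
m = (6.626 × 10^-34 J·s) / (7.34 × 10^-11 m × 9.91 × 10^6 m/s)
m = 9.11 × 10^-31 kg

Comparing with the listed masses, this is closest to an electron.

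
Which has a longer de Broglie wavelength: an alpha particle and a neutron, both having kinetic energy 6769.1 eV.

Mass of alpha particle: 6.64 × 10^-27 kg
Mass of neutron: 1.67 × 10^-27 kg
The neutron has the longer wavelength.

Using λ = h/√(2mKE):

For alpha particle: λ₁ = h/√(2m₁KE) = 1.75 × 10^-13 m
For neutron: λ₂ = h/√(2m₂KE) = 3.48 × 10^-13 m

Since λ ∝ 1/√m at constant kinetic energy, the lighter particle has the longer wavelength.

The neutron has the longer de Broglie wavelength.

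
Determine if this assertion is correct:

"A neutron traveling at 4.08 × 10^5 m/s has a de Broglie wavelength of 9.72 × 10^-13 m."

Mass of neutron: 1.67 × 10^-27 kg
True

The claim is correct.

Using λ = h/(mv):
λ = (6.626 × 10^-34 J·s) / (1.67 × 10^-27 kg × 4.08 × 10^5 m/s)
λ = 9.72 × 10^-13 m

This matches the claimed value.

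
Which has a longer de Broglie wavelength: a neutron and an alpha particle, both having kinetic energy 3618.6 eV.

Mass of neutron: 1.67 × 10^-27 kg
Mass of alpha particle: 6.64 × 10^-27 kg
The neutron has the longer wavelength.

Using λ = h/√(2mKE):

For neutron: λ₁ = h/√(2m₁KE) = 4.76 × 10^-13 m
For alpha particle: λ₂ = h/√(2m₂KE) = 2.39 × 10^-13 m

Since λ ∝ 1/√m at constant kinetic energy, the lighter particle has the longer wavelength.

The neutron has the longer de Broglie wavelength.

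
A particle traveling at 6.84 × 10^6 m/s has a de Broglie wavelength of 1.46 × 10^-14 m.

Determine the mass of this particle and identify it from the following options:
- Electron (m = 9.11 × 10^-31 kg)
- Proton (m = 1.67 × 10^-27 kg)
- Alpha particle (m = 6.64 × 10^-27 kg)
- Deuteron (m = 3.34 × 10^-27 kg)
The particle is an alpha particle.

From λ = h/(mv), solve for mass:

m = h/(λv)
m = (6.626 × 10^-34 J·s) / (1.46 × 10^-14 m × 6.84 × 10^6 m/s)
m = 6.64 × 10^-27 kg

Comparing with the listed masses, this is closest to an alpha particle.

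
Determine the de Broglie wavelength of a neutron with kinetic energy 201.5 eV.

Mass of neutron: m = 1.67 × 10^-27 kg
2.02 × 10^-12 m

Using λ = h/√(2mKE):

First convert KE to Joules: KE = 201.5 eV = 3.228 × 10^-17 J

λ = h/√(2mKE)
λ = (6.626 × 10^-34 J·s) / √(2 × 1.67 × 10^-27 kg × 3.228 × 10^-17 J)
λ = 2.02 × 10^-12 m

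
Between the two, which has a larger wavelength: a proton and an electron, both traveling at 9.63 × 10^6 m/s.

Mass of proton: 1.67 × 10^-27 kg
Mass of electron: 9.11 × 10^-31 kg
The electron has the longer wavelength.

Using λ = h/(mv), since both particles have the same velocity, the wavelength depends only on mass.

For proton: λ₁ = h/(m₁v) = 4.12 × 10^-14 m
For electron: λ₂ = h/(m₂v) = 7.55 × 10^-11 m

Since λ ∝ 1/m at constant velocity, the lighter particle has the longer wavelength.

The electron has the longer de Broglie wavelength.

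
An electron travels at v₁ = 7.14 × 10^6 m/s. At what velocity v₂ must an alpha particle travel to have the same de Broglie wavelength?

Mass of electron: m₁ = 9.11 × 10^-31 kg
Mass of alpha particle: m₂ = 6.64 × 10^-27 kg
v₂ = 9.80 × 10^2 m/s

For equal de Broglie wavelengths: λ₁ = λ₂

h/(m₁v₁) = h/(m₂v₂)
m₁v₁ = m₂v₂
v₂ = v₁ · (m₁/m₂)

v₂ = 7.14 × 10^6 m/s × (9.11 × 10^-31 kg / 6.64 × 10^-27 kg)
v₂ = 9.80 × 10^2 m/s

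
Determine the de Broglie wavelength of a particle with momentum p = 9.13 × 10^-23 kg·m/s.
7.26 × 10^-12 m

Using the de Broglie relation λ = h/p:

λ = h/p
λ = (6.626 × 10^-34 J·s) / (9.13 × 10^-23 kg·m/s)
λ = 7.26 × 10^-12 m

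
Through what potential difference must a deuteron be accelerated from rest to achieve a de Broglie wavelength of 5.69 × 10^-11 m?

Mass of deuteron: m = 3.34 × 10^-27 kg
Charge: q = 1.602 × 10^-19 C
1.27 × 10^-1 V

From λ = h/√(2mqV), we solve for V:

λ² = h²/(2mqV)
V = h²/(2mqλ²)
V = (6.626 × 10^-34 J·s)² / (2 × 3.34 × 10^-27 kg × 1.602 × 10^-19 C × (5.69 × 10^-11 m)²)
V = 1.27 × 10^-1 V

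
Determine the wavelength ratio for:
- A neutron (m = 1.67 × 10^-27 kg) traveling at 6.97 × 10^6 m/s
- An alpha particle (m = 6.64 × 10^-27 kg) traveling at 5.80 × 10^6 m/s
λ₁/λ₂ = 3.31

Using λ = h/(mv):

λ₁ = h/(m₁v₁) = 5.69 × 10^-14 m
λ₂ = h/(m₂v₂) = 1.72 × 10^-14 m

Ratio λ₁/λ₂ = (m₂v₂)/(m₁v₁)
         = (6.64 × 10^-27 kg × 5.80 × 10^6 m/s) / (1.67 × 10^-27 kg × 6.97 × 10^6 m/s)
         = 3.31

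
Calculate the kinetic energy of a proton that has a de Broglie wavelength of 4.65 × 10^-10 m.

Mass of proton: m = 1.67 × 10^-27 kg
6.08 × 10^-22 J (or 3.79 × 10^-3 eV)

From λ = h/√(2mKE), we solve for KE:

λ² = h²/(2mKE)
KE = h²/(2mλ²)
KE = (6.626 × 10^-34 J·s)² / (2 × 1.67 × 10^-27 kg × (4.65 × 10^-10 m)²)
KE = 6.08 × 10^-22 J
KE = 3.79 × 10^-3 eV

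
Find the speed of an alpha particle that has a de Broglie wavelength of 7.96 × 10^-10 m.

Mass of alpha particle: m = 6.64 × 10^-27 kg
1.25 × 10^2 m/s

From the de Broglie relation λ = h/(mv), we solve for v:

v = h/(mλ)
v = (6.626 × 10^-34 J·s) / (6.64 × 10^-27 kg × 7.96 × 10^-10 m)
v = 1.25 × 10^2 m/s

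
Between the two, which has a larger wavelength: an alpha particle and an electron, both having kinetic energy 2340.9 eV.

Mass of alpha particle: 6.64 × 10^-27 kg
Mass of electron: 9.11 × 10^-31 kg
The electron has the longer wavelength.

Using λ = h/√(2mKE):

For alpha particle: λ₁ = h/√(2m₁KE) = 2.97 × 10^-13 m
For electron: λ₂ = h/√(2m₂KE) = 2.53 × 10^-11 m

Since λ ∝ 1/√m at constant kinetic energy, the lighter particle has the longer wavelength.

The electron has the longer de Broglie wavelength.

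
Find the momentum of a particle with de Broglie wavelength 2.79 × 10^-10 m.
2.37 × 10^-24 kg·m/s

From the de Broglie relation λ = h/p, we solve for p:

p = h/λ
p = (6.626 × 10^-34 J·s) / (2.79 × 10^-10 m)
p = 2.37 × 10^-24 kg·m/s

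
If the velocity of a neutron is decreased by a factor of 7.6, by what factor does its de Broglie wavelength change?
The wavelength increases by a factor of 7.6.

From λ = h/(mv), the wavelength is inversely proportional to velocity:

λ ∝ 1/v

If v → v/7.6, then λ → 7.6λ

When velocity is decreased by a factor of 7.6, the wavelength increases by a factor of 7.6.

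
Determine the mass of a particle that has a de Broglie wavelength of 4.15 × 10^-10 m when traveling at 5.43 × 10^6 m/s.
2.94 × 10^-31 kg

From the de Broglie relation λ = h/(mv), we solve for m:

m = h/(λv)
m = (6.626 × 10^-34 J·s) / (4.15 × 10^-10 m × 5.43 × 10^6 m/s)
m = 2.94 × 10^-31 kg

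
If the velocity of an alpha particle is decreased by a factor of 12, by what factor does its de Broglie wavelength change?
The wavelength increases by a factor of 12.

From λ = h/(mv), the wavelength is inversely proportional to velocity:

λ ∝ 1/v

If v → v/12, then λ → 12λ

When velocity is decreased by a factor of 12, the wavelength increases by a factor of 12.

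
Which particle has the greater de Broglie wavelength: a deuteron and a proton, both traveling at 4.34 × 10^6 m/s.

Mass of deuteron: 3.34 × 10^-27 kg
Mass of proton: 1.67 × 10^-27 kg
The proton has the longer wavelength.

Using λ = h/(mv), since both particles have the same velocity, the wavelength depends only on mass.

For deuteron: λ₁ = h/(m₁v) = 4.57 × 10^-14 m
For proton: λ₂ = h/(m₂v) = 9.14 × 10^-14 m

Since λ ∝ 1/m at constant velocity, the lighter particle has the longer wavelength.

The proton has the longer de Broglie wavelength.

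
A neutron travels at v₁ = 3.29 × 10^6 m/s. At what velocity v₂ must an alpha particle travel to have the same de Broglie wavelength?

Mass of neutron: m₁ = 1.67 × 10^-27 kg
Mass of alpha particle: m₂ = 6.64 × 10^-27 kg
v₂ = 8.27 × 10^5 m/s

For equal de Broglie wavelengths: λ₁ = λ₂

h/(m₁v₁) = h/(m₂v₂)
m₁v₁ = m₂v₂
v₂ = v₁ · (m₁/m₂)

v₂ = 3.29 × 10^6 m/s × (1.67 × 10^-27 kg / 6.64 × 10^-27 kg)
v₂ = 8.27 × 10^5 m/s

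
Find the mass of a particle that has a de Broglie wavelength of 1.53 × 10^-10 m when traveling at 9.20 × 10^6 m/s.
4.71 × 10^-31 kg

From the de Broglie relation λ = h/(mv), we solve for m:

m = h/(λv)
m = (6.626 × 10^-34 J·s) / (1.53 × 10^-10 m × 9.20 × 10^6 m/s)
m = 4.71 × 10^-31 kg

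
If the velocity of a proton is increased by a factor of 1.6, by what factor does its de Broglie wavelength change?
The wavelength decreases by a factor of 1.6.

From λ = h/(mv), the wavelength is inversely proportional to velocity:

λ ∝ 1/v

If v → 1.6v, then λ → λ/1.6

When velocity is increased by a factor of 1.6, the wavelength decreases by a factor of 1.6.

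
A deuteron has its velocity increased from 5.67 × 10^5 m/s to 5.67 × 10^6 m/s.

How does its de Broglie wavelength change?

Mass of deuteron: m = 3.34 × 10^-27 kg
The wavelength decreases by a factor of 10.

Using λ = h/(mv):

Initial wavelength: λ₁ = h/(mv₁) = 3.50 × 10^-13 m
Final wavelength: λ₂ = h/(mv₂) = 3.50 × 10^-14 m

Since λ ∝ 1/v, when velocity increases by a factor of 10, the wavelength decreases by a factor of 10.

λ₂/λ₁ = v₁/v₂ = 1/10

The wavelength decreases by a factor of 10.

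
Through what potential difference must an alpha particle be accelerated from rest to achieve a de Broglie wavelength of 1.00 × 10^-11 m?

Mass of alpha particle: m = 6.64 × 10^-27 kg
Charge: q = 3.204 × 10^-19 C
1.03 V

From λ = h/√(2mqV), we solve for V:

λ² = h²/(2mqV)
V = h²/(2mqλ²)
V = (6.626 × 10^-34 J·s)² / (2 × 6.64 × 10^-27 kg × 3.204 × 10^-19 C × (1.00 × 10^-11 m)²)
V = 1.03 V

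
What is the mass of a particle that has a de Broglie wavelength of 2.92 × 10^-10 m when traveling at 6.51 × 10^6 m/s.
3.49 × 10^-31 kg

From the de Broglie relation λ = h/(mv), we solve for m:

m = h/(λv)
m = (6.626 × 10^-34 J·s) / (2.92 × 10^-10 m × 6.51 × 10^6 m/s)
m = 3.49 × 10^-31 kg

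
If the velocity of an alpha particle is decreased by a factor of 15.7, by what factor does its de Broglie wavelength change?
The wavelength increases by a factor of 15.7.

From λ = h/(mv), the wavelength is inversely proportional to velocity:

λ ∝ 1/v

If v → v/15.7, then λ → 15.7λ

When velocity is decreased by a factor of 15.7, the wavelength increases by a factor of 15.7.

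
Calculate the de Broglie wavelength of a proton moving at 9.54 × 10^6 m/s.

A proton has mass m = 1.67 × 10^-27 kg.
4.16 × 10^-14 m

Using the de Broglie relation λ = h/(mv):

λ = h/(mv)
λ = (6.626 × 10^-34 J·s) / (1.67 × 10^-27 kg × 9.54 × 10^6 m/s)
λ = 4.16 × 10^-14 m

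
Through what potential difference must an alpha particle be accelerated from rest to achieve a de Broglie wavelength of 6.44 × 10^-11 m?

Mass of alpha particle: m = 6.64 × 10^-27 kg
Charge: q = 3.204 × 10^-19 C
2.49 × 10^-2 V

From λ = h/√(2mqV), we solve for V:

λ² = h²/(2mqV)
V = h²/(2mqλ²)
V = (6.626 × 10^-34 J·s)² / (2 × 6.64 × 10^-27 kg × 3.204 × 10^-19 C × (6.44 × 10^-11 m)²)
V = 2.49 × 10^-2 V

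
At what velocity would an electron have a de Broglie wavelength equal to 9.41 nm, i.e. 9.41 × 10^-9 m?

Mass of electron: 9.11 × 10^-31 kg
7.73 × 10^4 m/s

From λ = h/(mv), solve for v:

v = h/(mλ)
v = (6.626 × 10^-34 J·s) / (9.11 × 10^-31 kg × 9.41 × 10^-9 m)
v = 7.73 × 10^4 m/s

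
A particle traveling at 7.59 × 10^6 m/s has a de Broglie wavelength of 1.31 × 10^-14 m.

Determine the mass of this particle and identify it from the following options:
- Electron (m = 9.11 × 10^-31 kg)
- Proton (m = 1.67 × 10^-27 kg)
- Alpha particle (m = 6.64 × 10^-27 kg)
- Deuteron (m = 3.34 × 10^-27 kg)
The particle is an alpha particle.

From λ = h/(mv), solve for mass:

m = h/(λv)
m = (6.626 × 10^-34 J·s) / (1.31 × 10^-14 m × 7.59 × 10^6 m/s)
m = 6.66 × 10^-27 kg

Comparing with the listed masses, this is closest to an alpha particle.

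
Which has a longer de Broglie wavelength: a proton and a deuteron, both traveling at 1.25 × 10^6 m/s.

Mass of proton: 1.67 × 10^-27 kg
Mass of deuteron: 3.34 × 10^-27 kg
The proton has the longer wavelength.

Using λ = h/(mv), since both particles have the same velocity, the wavelength depends only on mass.

For proton: λ₁ = h/(m₁v) = 3.17 × 10^-13 m
For deuteron: λ₂ = h/(m₂v) = 1.59 × 10^-13 m

Since λ ∝ 1/m at constant velocity, the lighter particle has the longer wavelength.

The proton has the longer de Broglie wavelength.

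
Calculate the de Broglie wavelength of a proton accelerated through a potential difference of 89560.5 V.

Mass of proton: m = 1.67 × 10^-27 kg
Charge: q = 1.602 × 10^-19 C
9.57 × 10^-14 m

When a particle is accelerated through voltage V, it gains kinetic energy KE = qV.

The de Broglie wavelength is then λ = h/√(2mqV):

λ = h/√(2mqV)
λ = (6.626 × 10^-34 J·s) / √(2 × 1.67 × 10^-27 kg × 1.602 × 10^-19 C × 89560.5 V)
λ = 9.57 × 10^-14 m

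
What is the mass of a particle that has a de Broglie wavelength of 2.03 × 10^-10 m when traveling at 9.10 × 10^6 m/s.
3.59 × 10^-31 kg

From the de Broglie relation λ = h/(mv), we solve for m:

m = h/(λv)
m = (6.626 × 10^-34 J·s) / (2.03 × 10^-10 m × 9.10 × 10^6 m/s)
m = 3.59 × 10^-31 kg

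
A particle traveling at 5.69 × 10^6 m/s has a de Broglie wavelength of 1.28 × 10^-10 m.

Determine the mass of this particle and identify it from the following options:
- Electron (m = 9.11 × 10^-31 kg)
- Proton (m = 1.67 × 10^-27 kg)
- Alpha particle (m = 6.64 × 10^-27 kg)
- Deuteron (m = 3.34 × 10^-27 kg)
The particle is an electron.

From λ = h/(mv), solve for mass:

m = h/(λv)
m = (6.626 × 10^-34 J·s) / (1.28 × 10^-10 m × 5.69 × 10^6 m/s)
m = 9.10 × 10^-31 kg

Comparing with the listed masses, this is closest to an electron.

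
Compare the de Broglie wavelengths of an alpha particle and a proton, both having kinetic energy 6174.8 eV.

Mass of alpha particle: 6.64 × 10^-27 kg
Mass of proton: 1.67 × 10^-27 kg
The proton has the longer wavelength.

Using λ = h/√(2mKE):

For alpha particle: λ₁ = h/√(2m₁KE) = 1.83 × 10^-13 m
For proton: λ₂ = h/√(2m₂KE) = 3.65 × 10^-13 m

Since λ ∝ 1/√m at constant kinetic energy, the lighter particle has the longer wavelength.

The proton has the longer de Broglie wavelength.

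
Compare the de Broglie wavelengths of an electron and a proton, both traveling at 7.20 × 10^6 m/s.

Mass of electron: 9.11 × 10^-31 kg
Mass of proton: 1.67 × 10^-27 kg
The electron has the longer wavelength.

Using λ = h/(mv), since both particles have the same velocity, the wavelength depends only on mass.

For electron: λ₁ = h/(m₁v) = 1.01 × 10^-10 m
For proton: λ₂ = h/(m₂v) = 5.51 × 10^-14 m

Since λ ∝ 1/m at constant velocity, the lighter particle has the longer wavelength.

The electron has the longer de Broglie wavelength.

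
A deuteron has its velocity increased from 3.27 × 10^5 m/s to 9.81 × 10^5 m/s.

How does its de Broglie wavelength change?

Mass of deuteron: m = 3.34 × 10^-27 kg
The wavelength decreases by a factor of 3.

Using λ = h/(mv):

Initial wavelength: λ₁ = h/(mv₁) = 6.07 × 10^-13 m
Final wavelength: λ₂ = h/(mv₂) = 2.02 × 10^-13 m

Since λ ∝ 1/v, when velocity increases by a factor of 3, the wavelength decreases by a factor of 3.

λ₂/λ₁ = v₁/v₂ = 1/3

The wavelength decreases by a factor of 3.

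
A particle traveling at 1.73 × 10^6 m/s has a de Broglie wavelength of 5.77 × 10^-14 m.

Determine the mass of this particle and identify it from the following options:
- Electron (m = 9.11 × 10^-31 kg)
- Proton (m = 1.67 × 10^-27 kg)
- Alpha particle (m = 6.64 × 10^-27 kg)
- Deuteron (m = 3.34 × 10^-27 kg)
The particle is an alpha particle.

From λ = h/(mv), solve for mass:

m = h/(λv)
m = (6.626 × 10^-34 J·s) / (5.77 × 10^-14 m × 1.73 × 10^6 m/s)
m = 6.64 × 10^-27 kg

Comparing with the listed masses, this is closest to an alpha particle.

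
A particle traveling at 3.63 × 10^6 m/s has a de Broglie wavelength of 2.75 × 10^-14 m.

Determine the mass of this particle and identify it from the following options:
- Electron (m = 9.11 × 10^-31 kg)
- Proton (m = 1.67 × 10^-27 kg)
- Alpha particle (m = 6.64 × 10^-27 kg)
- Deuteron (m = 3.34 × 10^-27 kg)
The particle is an alpha particle.

From λ = h/(mv), solve for mass:

m = h/(λv)
m = (6.626 × 10^-34 J·s) / (2.75 × 10^-14 m × 3.63 × 10^6 m/s)
m = 6.64 × 10^-27 kg

Comparing with the listed masses, this is closest to an alpha particle.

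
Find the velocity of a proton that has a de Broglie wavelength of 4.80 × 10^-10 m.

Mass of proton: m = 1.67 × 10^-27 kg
8.27 × 10^2 m/s

From the de Broglie relation λ = h/(mv), we solve for v:

v = h/(mλ)
v = (6.626 × 10^-34 J·s) / (1.67 × 10^-27 kg × 4.80 × 10^-10 m)
v = 8.27 × 10^2 m/s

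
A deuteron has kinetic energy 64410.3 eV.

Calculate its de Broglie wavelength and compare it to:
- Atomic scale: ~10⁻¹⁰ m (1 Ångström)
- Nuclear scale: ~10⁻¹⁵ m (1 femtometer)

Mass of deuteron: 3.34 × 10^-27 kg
λ = 7.98 × 10^-14 m, which is between nuclear and atomic scales.

Using λ = h/√(2mKE):

KE = 64410.3 eV = 1.032 × 10^-14 J

λ = h/√(2mKE)
λ = (6.626 × 10^-34 J·s) / √(2 × 3.34 × 10^-27 kg × 1.032 × 10^-14 J)
λ = 7.98 × 10^-14 m

Comparison:
- Atomic scale (10⁻¹⁰ m): λ is 0.0008× this size
- Nuclear scale (10⁻¹⁵ m): λ is 80× this size

The wavelength is between nuclear and atomic scales.

This wavelength is appropriate for probing atomic structure but too large for nuclear physics experiments.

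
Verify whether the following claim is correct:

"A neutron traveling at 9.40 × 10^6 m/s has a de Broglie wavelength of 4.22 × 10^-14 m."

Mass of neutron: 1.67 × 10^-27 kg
True

The claim is correct.

Using λ = h/(mv):
λ = (6.626 × 10^-34 J·s) / (1.67 × 10^-27 kg × 9.40 × 10^6 m/s)
λ = 4.22 × 10^-14 m

This matches the claimed value.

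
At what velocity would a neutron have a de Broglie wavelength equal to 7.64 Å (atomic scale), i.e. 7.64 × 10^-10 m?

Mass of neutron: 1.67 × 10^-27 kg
5.19 × 10^2 m/s

From λ = h/(mv), solve for v:

v = h/(mλ)
v = (6.626 × 10^-34 J·s) / (1.67 × 10^-27 kg × 7.64 × 10^-10 m)
v = 5.19 × 10^2 m/s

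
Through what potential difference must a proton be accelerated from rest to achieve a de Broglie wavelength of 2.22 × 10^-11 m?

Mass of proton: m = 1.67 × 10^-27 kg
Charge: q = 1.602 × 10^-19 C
1.66 V

From λ = h/√(2mqV), we solve for V:

λ² = h²/(2mqV)
V = h²/(2mqλ²)
V = (6.626 × 10^-34 J·s)² / (2 × 1.67 × 10^-27 kg × 1.602 × 10^-19 C × (2.22 × 10^-11 m)²)
V = 1.66 V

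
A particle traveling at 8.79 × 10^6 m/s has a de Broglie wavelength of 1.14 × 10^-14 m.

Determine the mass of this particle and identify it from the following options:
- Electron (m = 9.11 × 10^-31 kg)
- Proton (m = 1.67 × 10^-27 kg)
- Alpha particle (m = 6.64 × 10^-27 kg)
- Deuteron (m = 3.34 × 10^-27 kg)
The particle is an alpha particle.

From λ = h/(mv), solve for mass:

m = h/(λv)
m = (6.626 × 10^-34 J·s) / (1.14 × 10^-14 m × 8.79 × 10^6 m/s)
m = 6.61 × 10^-27 kg

Comparing with the listed masses, this is closest to an alpha particle.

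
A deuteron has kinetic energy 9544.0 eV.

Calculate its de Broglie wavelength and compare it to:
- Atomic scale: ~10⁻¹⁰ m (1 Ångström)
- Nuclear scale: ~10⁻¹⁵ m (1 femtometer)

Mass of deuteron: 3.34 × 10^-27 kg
λ = 2.07 × 10^-13 m, which is between nuclear and atomic scales.

Using λ = h/√(2mKE):

KE = 9544.0 eV = 1.529 × 10^-15 J

λ = h/√(2mKE)
λ = (6.626 × 10^-34 J·s) / √(2 × 3.34 × 10^-27 kg × 1.529 × 10^-15 J)
λ = 2.07 × 10^-13 m

Comparison:
- Atomic scale (10⁻¹⁰ m): λ is 0.0021× this size
- Nuclear scale (10⁻¹⁵ m): λ is 2.1e+02× this size

The wavelength is between nuclear and atomic scales.

This wavelength is appropriate for probing atomic structure but too large for nuclear physics experiments.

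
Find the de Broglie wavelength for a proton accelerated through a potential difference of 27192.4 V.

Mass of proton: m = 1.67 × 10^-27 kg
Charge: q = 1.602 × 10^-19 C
1.74 × 10^-13 m

When a particle is accelerated through voltage V, it gains kinetic energy KE = qV.

The de Broglie wavelength is then λ = h/√(2mqV):

λ = h/√(2mqV)
λ = (6.626 × 10^-34 J·s) / √(2 × 1.67 × 10^-27 kg × 1.602 × 10^-19 C × 27192.4 V)
λ = 1.74 × 10^-13 m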